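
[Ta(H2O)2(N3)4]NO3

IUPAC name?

diaquatetraazidotantalum(V) nitrate

The 1 nitrate counter-ion carries a total charge of -1, so each complex ion is 1+.
Ligand charges: 2×aqua (neutral), 4×azido (-1 each); total -4. So Ta + (-4) = 1+, giving Ta = +5.
Ligands are named alphabetically: aqua before azido.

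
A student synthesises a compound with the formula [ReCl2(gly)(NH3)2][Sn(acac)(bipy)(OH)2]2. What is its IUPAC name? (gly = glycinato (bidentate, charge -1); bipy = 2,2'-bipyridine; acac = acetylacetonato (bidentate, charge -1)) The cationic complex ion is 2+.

Both ions are complex: the cation is named first with the plain metal name, the anion second with the -ate form; each ion's ligands are alphabetised independently.
The complex cation is given as 2+; its ligand charges sum to -3, so Re = +5.
With 2 anions per cation, each anion must be 2/2 = 1−.
Anion: ligand charges sum to -3; for the ion to be 1−, Sn = +2.

diamminedichloro(glycinato)rhenium(V) (acetylacetonato)(2,2'-bipyridine)dihydroxostannate(II)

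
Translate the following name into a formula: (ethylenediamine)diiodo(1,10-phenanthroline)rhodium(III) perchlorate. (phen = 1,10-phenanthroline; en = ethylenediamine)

Ligands: 1 1,10-phenanthroline (phen, neutral), 2 iodo (I, -1), 1 ethylenediamine (en, neutral). Ligand charge sum = -2.
With Rh in oxidation state +3, the complex ion is [Rh...]^1+.
Charge balance with perchlorate (-1) requires 1 complex ion per 1 perchlorate.

[Rh(en)I2(phen)]ClO4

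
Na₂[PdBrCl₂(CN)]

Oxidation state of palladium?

2 sodium outside the brackets (+1 each) → the complex ion is 2−.
Ligand charges: 1×CN = -1; 2×Cl = -2; 1×Br = -1; sum -4.
Pd + (-4) = 2− ⇒ Pd is +2.

+2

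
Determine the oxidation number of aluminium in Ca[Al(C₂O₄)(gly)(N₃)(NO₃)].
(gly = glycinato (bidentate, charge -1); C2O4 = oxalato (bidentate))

+3

1 calcium outside the brackets (+2 each) → the complex ion is 2−.
Ligand charges: 1×N3 = -1; 1×NO3 = -1; 1×gly = -1; 1×C2O4 = -2; sum -5.
Al + (-5) = 2− ⇒ Al is +3.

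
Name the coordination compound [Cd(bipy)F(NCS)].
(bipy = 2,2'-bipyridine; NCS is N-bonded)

(2,2'-bipyridine)fluoroisothiocyanatocadmium(II)

There is no counter-ion, so the complex is neutral overall.
Ligand charges: 1×2,2'-bipyridine (neutral), 1×fluoro (-1 each), 1×isothiocyanato (-1 each); total -2. So Cd + (-2) = 0, giving Cd = +2.
Ligands are named alphabetically: bipyridine before fluoro before isothiocyanato.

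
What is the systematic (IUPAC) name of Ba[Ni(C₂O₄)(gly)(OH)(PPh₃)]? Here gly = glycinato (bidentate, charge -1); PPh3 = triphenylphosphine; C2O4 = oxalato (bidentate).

The 1 barium counter-ion carries a total charge of +2, so each complex ion is 2−.
Ligand charges: 1×glycinato (-1 each), 1×triphenylphosphine (neutral), 1×oxalato (-2 each), 1×hydroxo (-1 each); total -4. So Ni + (-4) = 2−, giving Ni = +2.
Ligands are named alphabetically: glycinato before hydroxo before oxalato before triphenylphosphine.
The complex ion is anionic, so nickel takes the -ate form nickelate(II).

barium (glycinato)hydroxooxalato(triphenylphosphine)nickelate(II)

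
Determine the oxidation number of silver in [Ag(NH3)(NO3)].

+1

No counter-ion: the bracketed complex is neutral.
Ligand charges: 1×NH3 neutral; 1×NO3 = -1; sum -1.
Ag + (-1) = 0 ⇒ Ag is +1.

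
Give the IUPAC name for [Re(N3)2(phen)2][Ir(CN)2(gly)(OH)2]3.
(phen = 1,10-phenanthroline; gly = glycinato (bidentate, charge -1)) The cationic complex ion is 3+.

diazidobis(1,10-phenanthroline)rhenium(V) dicyano(glycinato)dihydroxoiridate(IV)

The complex cation is given as 3+; its ligand charges sum to -2, so Re = +5.
With 3 anions per cation, each anion must be 3/3 = 1−.
Anion: ligand charges sum to -5; for the ion to be 1−, Ir = +4.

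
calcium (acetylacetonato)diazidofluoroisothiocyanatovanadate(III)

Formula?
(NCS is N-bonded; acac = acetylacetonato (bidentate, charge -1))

Ligands: 1 fluoro (F, -1), 1 isothiocyanato (NCS, -1), 2 azido (N3, -1), 1 acetylacetonato (acac, -1). Ligand charge sum = -5.
With V in oxidation state +3, the complex ion is [V...]^2−.
Charge balance with calcium (+2) requires 1 complex ion per 1 calcium.

Ca[V(acac)F(N3)2(NCS)]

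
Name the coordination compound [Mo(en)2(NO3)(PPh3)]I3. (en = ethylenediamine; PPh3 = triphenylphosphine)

The 3 iodide counter-ions carry a total charge of -3, so each complex ion is 3+.
Ligand charges: 1×nitrato (-1 each), 2×ethylenediamine (neutral), 1×triphenylphosphine (neutral); total -1. So Mo + (-1) = 3+, giving Mo = +4.
Ligands are named alphabetically: ethylenediamine before nitrato before triphenylphosphine.

bis(ethylenediamine)nitrato(triphenylphosphine)molybdenum(IV) iodide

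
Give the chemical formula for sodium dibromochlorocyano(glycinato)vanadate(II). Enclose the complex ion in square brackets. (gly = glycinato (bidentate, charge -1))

Na3[VBr2Cl(CN)(gly)]

Ligands: 1 glycinato (gly, -1), 2 bromo (Br, -1), 1 chloro (Cl, -1), 1 cyano (CN, -1). Ligand charge sum = -5.
Charge balance with sodium (+1) requires 1 complex ion per 3 sodium.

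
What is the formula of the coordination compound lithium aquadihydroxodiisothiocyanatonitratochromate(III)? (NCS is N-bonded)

Ligands: 2 hydroxo (OH, -1), 1 nitrato (NO3, -1), 1 aqua (H2O, neutral), 2 isothiocyanato (NCS, -1). Ligand charge sum = -5.
Charge balance with lithium (+1) requires 1 complex ion per 2 lithium.

Li2[Cr(H2O)(NCS)2(NO3)(OH)2]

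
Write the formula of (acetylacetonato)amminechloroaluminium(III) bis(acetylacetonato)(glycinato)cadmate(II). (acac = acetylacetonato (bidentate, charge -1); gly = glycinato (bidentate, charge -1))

[Al(acac)Cl(NH3)][Cd(acac)2(gly)]

Cation [Al…]: ligand charges -2, Al(III) ⇒ ion charge 1+.
Anion [Cd…]: ligand charges -3, Cd(II) ⇒ ion charge 1−.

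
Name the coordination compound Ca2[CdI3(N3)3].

The 2 calcium counter-ions carry a total charge of +4, so each complex ion is 4−.
Ligand charges: 3×azido (-1 each), 3×iodo (-1 each); total -6. So Cd + (-6) = 4−, giving Cd = +2.
The complex ion is anionic, so cadmium takes the -ate form cadmate(II).

calcium triazidotriiodocadmate(II)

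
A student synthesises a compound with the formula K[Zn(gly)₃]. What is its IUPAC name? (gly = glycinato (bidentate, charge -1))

The 1 potassium counter-ion carries a total charge of +1, so each complex ion is 1−.
Ligand charges: 3×glycinato (-1 each); total -3. So Zn + (-3) = 1−, giving Zn = +2.
The complex ion is anionic, so zinc takes the -ate form zincate(II).

potassium tris(glycinato)zincate(II)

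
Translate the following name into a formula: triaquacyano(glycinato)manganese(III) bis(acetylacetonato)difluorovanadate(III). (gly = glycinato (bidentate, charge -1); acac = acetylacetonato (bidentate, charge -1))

[Mn(CN)(gly)(H2O)3][V(acac)2F2]

Cation [Mn…]: ligand charges -2, Mn(III) ⇒ ion charge 1+.
Anion [V…]: ligand charges -4, V(III) ⇒ ion charge 1−.
One 1+ cation balances one 1− anion.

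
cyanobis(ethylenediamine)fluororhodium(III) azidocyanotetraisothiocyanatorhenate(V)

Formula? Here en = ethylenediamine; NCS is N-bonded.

[Rh(CN)(en)2F][Re(CN)(N3)(NCS)4]

Cation [Rh…]: ligand charges -2, Rh(III) ⇒ ion charge 1+.
Anion [Re…]: ligand charges -6, Re(V) ⇒ ion charge 1−.
One 1+ cation balances one 1− anion.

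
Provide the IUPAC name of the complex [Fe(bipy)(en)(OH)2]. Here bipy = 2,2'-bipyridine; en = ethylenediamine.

(2,2'-bipyridine)(ethylenediamine)dihydroxoiron(II)

There is no counter-ion, so the complex is neutral overall.
Ligand charges: 1×2,2'-bipyridine (neutral), 2×hydroxo (-1 each), 1×ethylenediamine (neutral); total -2. So Fe + (-2) = 0, giving Fe = +2.
Ligands are named alphabetically: bipyridine before ethylenediamine before hydroxo.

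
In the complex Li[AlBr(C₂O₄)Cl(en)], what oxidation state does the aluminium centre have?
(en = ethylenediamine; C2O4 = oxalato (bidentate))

1 lithium outside the brackets (+1 each) → the complex ion is 1−.
Ligand charges: 1×en neutral; 1×C2O4 = -2; 1×Cl = -1; 1×Br = -1; sum -4.
Al + (-4) = 1− ⇒ Al is +3.

+3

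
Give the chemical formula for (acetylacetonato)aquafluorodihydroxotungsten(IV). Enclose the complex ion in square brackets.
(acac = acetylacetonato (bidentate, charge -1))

[W(acac)F(H2O)(OH)2]

Ligands: 1 aqua (H2O, neutral), 1 fluoro (F, -1), 1 acetylacetonato (acac, -1), 2 hydroxo (OH, -1). Ligand charge sum = -4.
With W in oxidation state +4, the complex ion is [W...].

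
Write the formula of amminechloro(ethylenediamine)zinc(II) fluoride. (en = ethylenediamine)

Ligands: 1 ammine (NH3, neutral), 1 chloro (Cl, -1), 1 ethylenediamine (en, neutral). Ligand charge sum = -1.
With Zn in oxidation state +2, the complex ion is [Zn...]^1+.
Charge balance with fluoride (-1) requires 1 complex ion per 1 fluoride.

[ZnCl(en)(NH3)]F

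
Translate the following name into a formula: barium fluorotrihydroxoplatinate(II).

Ligands: 1 fluoro (F, -1), 3 hydroxo (OH, -1). Ligand charge sum = -4.
With Pt in oxidation state +2, the complex ion is [Pt...]^2−.
Charge balance with barium (+2) requires 1 complex ion per 1 barium.

Ba[PtF(OH)3]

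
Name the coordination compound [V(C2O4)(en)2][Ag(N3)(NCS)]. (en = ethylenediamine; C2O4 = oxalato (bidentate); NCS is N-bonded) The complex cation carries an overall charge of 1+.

bis(ethylenediamine)oxalatovanadium(III) azidoisothiocyanatoargentate(I)

The complex cation is given as 1+; its ligand charges sum to -2, so V = +3.
A 1:1 salt means the anion carries the equal and opposite charge, 1−.
Anion: ligand charges sum to -2; for the ion to be 1−, Ag = +1.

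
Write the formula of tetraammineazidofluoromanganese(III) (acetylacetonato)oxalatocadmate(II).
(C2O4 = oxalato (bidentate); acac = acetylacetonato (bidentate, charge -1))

[MnF(N3)(NH3)4][Cd(acac)(C2O4)]

Cation [Mn…]: ligand charges -2, Mn(III) ⇒ ion charge 1+.
Anion [Cd…]: ligand charges -3, Cd(II) ⇒ ion charge 1−.
One 1+ cation balances one 1− anion.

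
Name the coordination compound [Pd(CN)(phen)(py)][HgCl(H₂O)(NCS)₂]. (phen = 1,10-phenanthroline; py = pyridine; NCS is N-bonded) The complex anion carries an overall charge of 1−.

cyano(1,10-phenanthroline)(pyridine)palladium(II) aquachlorodiisothiocyanatomercurate(II)

The complex anion is given as 1−; its ligand charges sum to -3, so Hg = +2.
A 1:1 salt means the cation carries the equal and opposite charge, 1+.
Cation: ligand charges sum to -1; for the ion to be 1+, Pd = +2.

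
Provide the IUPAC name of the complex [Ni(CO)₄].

There is no counter-ion, so the complex is neutral overall.
Ligand charges: 4×carbonyl (neutral); total 0. So Ni + (0) = 0, giving Ni = 0.

tetracarbonylnickel(0)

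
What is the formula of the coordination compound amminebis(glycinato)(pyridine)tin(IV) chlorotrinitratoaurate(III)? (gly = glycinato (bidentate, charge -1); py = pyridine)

[Sn(gly)2(NH3)(py)][AuCl(NO3)3]2

Cation [Sn…]: ligand charges -2, Sn(IV) ⇒ ion charge 2+.
Anion [Au…]: ligand charges -4, Au(III) ⇒ ion charge 1−.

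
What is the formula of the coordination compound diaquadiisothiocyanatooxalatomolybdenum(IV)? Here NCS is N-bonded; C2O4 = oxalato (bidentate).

[Mo(C2O4)(H2O)2(NCS)2]

Ligands: 2 aqua (H2O, neutral), 2 isothiocyanato (NCS, -1), 1 oxalato (C2O4, -2). Ligand charge sum = -4.
With Mo in oxidation state +4, the complex ion is [Mo...].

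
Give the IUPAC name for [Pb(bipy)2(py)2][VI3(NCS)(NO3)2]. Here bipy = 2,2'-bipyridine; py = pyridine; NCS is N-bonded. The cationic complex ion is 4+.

The complex cation is given as 4+; its ligand charges sum to 0, so Pb = +4.
A 1:1 salt means the anion carries the equal and opposite charge, 4−.
Anion: ligand charges sum to -6; for the ion to be 4−, V = +2.

bis(2,2'-bipyridine)bis(pyridine)lead(IV) triiodoisothiocyanatodinitratovanadate(II)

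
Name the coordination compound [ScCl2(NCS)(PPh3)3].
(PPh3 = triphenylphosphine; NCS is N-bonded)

dichloroisothiocyanatotris(triphenylphosphine)scandium(III)

There is no counter-ion, so the complex is neutral overall.
Ligand charges: 2×chloro (-1 each), 3×triphenylphosphine (neutral), 1×isothiocyanato (-1 each); total -3. So Sc + (-3) = 0, giving Sc = +3.
Ligands are named alphabetically: chloro before isothiocyanato before triphenylphosphine.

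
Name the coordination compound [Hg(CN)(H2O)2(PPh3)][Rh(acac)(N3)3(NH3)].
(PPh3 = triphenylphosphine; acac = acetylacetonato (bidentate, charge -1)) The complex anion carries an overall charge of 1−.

Both ions are complex: the cation is named first with the plain metal name, the anion second with the -ate form; each ion's ligands are alphabetised independently.
The complex anion is given as 1−; its ligand charges sum to -4, so Rh = +3.
A 1:1 salt means the cation carries the equal and opposite charge, 1+.
Cation: ligand charges sum to -1; for the ion to be 1+, Hg = +2.

diaquacyano(triphenylphosphine)mercury(II) (acetylacetonato)amminetriazidorhodate(III)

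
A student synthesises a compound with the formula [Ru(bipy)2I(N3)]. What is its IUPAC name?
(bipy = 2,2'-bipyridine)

azidobis(2,2'-bipyridine)iodoruthenium(II)

There is no counter-ion, so the complex is neutral overall.
Ligand charges: 1×iodo (-1 each), 2×2,2'-bipyridine (neutral), 1×azido (-1 each); total -2. So Ru + (-2) = 0, giving Ru = +2.
Ligands are named alphabetically: azido before bipyridine before iodo.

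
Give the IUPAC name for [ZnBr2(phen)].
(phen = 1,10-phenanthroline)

dibromo(1,10-phenanthroline)zinc(II)

There is no counter-ion, so the complex is neutral overall.
Ligand charges: 1×1,10-phenanthroline (neutral), 2×bromo (-1 each); total -2. So Zn + (-2) = 0, giving Zn = +2.
Ligands are named alphabetically: bromo before phenanthroline.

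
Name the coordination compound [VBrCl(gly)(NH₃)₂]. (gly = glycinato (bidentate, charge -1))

There is no counter-ion, so the complex is neutral overall.
Ligand charges: 1×chloro (-1 each), 1×glycinato (-1 each), 1×bromo (-1 each), 2×ammine (neutral); total -3. So V + (-3) = 0, giving V = +3.
Ligands are named alphabetically: ammine before bromo before chloro before glycinato.

diamminebromochloro(glycinato)vanadium(III)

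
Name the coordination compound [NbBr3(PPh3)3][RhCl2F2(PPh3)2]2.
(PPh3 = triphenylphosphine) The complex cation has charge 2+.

tribromotris(triphenylphosphine)niobium(V) dichlorodifluorobis(triphenylphosphine)rhodate(III)

Both ions are complex: the cation is named first with the plain metal name, the anion second with the -ate form; each ion's ligands are alphabetised independently.
The complex cation is given as 2+; its ligand charges sum to -3, so Nb = +5.
With 2 anions per cation, each anion must be 2/2 = 1−.
Anion: ligand charges sum to -4; for the ion to be 1−, Rh = +3.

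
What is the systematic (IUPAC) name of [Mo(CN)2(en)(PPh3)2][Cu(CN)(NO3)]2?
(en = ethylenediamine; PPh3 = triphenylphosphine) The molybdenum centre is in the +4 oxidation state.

dicyano(ethylenediamine)bis(triphenylphosphine)molybdenum(IV) cyanonitratocuprate(I)

Mo is given as +4; the cation's ligand charges sum to -2, so the complex cation is 2+.
With 2 anions per cation, each anion must be 2/2 = 1−.
Anion: ligand charges sum to -2; for the ion to be 1−, Cu = +1.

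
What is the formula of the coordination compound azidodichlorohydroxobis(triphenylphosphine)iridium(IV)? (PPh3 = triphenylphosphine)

[IrCl2(N3)(OH)(PPh3)2]

Ligands: 2 triphenylphosphine (PPh3, neutral), 2 chloro (Cl, -1), 1 hydroxo (OH, -1), 1 azido (N3, -1). Ligand charge sum = -4.
With Ir in oxidation state +4, the complex ion is [Ir...].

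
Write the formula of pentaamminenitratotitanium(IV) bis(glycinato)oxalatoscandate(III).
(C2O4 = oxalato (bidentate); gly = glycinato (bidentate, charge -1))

[Ti(NH3)5(NO3)][Sc(C2O4)(gly)2]3

Cation [Ti…]: ligand charges -1, Ti(IV) ⇒ ion charge 3+.
Anion [Sc…]: ligand charges -4, Sc(III) ⇒ ion charge 1−.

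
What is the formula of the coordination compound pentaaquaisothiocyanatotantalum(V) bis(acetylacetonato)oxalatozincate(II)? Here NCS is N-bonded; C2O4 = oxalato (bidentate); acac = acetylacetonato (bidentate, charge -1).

[Ta(H2O)5(NCS)][Zn(acac)2(C2O4)]2

Cation [Ta…]: ligand charges -1, Ta(V) ⇒ ion charge 4+.
Anion [Zn…]: ligand charges -4, Zn(II) ⇒ ion charge 2−.
One 4+ cation requires 2 of the 2− anion.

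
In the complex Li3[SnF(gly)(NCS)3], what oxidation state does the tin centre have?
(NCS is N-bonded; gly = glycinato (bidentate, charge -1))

+2

3 lithium outside the brackets (+1 each) → the complex ion is 3−.
Ligand charges: 3×NCS = -3; 1×F = -1; 1×gly = -1; sum -5.
Sn + (-5) = 3− ⇒ Sn is +2.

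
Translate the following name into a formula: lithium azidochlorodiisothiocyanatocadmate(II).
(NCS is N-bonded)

Li2[CdCl(N3)(NCS)2]

Ligands: 2 isothiocyanato (NCS, -1), 1 chloro (Cl, -1), 1 azido (N3, -1). Ligand charge sum = -4.
With Cd in oxidation state +2, the complex ion is [Cd...]^2−.
Charge balance with lithium (+1) requires 1 complex ion per 2 lithium.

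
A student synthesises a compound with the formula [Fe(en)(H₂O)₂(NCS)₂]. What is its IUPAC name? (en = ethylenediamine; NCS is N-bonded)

diaqua(ethylenediamine)diisothiocyanatoiron(II)

There is no counter-ion, so the complex is neutral overall.
Ligand charges: 1×ethylenediamine (neutral), 2×isothiocyanato (-1 each), 2×aqua (neutral); total -2. So Fe + (-2) = 0, giving Fe = +2.
Ligands are named alphabetically: aqua before ethylenediamine before isothiocyanato.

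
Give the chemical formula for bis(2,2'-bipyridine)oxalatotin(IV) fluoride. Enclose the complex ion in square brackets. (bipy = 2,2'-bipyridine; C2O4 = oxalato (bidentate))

Ligands: 2 2,2'-bipyridine (bipy, neutral), 1 oxalato (C2O4, -2). Ligand charge sum = -2.
Charge balance with fluoride (-1) requires 1 complex ion per 2 fluoride.

[Sn(bipy)2(C2O4)]F2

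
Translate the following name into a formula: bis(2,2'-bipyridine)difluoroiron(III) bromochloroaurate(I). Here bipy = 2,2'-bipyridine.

[Fe(bipy)2F2][AuBrCl]

Cation [Fe…]: ligand charges -2, Fe(III) ⇒ ion charge 1+.
Anion [Au…]: ligand charges -2, Au(I) ⇒ ion charge 1−.
One 1+ cation balances one 1− anion.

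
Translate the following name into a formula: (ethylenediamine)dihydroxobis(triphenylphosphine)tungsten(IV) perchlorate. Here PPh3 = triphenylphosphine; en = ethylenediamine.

Ligands: 2 triphenylphosphine (PPh3, neutral), 2 hydroxo (OH, -1), 1 ethylenediamine (en, neutral). Ligand charge sum = -2.
Charge balance with perchlorate (-1) requires 1 complex ion per 2 perchlorate.

[W(en)(OH)2(PPh3)2](ClO4)2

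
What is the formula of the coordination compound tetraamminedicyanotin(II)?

[Sn(CN)2(NH3)4]

Ligands: 2 cyano (CN, -1), 4 ammine (NH3, neutral). Ligand charge sum = -2.
With Sn in oxidation state +2, the complex ion is [Sn...].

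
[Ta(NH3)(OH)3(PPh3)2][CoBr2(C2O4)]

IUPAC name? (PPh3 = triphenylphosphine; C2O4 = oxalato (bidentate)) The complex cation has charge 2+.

Both ions are complex: the cation is named first with the plain metal name, the anion second with the -ate form; each ion's ligands are alphabetised independently.
The complex cation is given as 2+; its ligand charges sum to -3, so Ta = +5.
A 1:1 salt means the anion carries the equal and opposite charge, 2−.
Anion: ligand charges sum to -4; for the ion to be 2−, Co = +2.

amminetrihydroxobis(triphenylphosphine)tantalum(V) dibromooxalatocobaltate(II)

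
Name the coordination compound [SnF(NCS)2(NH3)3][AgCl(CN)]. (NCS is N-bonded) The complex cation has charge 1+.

Both ions are complex: the cation is named first with the plain metal name, the anion second with the -ate form; each ion's ligands are alphabetised independently.
The complex cation is given as 1+; its ligand charges sum to -3, so Sn = +4.
A 1:1 salt means the anion carries the equal and opposite charge, 1−.
Anion: ligand charges sum to -2; for the ion to be 1−, Ag = +1.

triamminefluorodiisothiocyanatotin(IV) chlorocyanoargentate(I)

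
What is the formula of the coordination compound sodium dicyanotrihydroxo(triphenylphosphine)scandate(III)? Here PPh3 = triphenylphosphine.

Ligands: 3 hydroxo (OH, -1), 1 triphenylphosphine (PPh3, neutral), 2 cyano (CN, -1). Ligand charge sum = -5.
With Sc in oxidation state +3, the complex ion is [Sc...]^2−.
Charge balance with sodium (+1) requires 1 complex ion per 2 sodium.

Na2[Sc(CN)2(OH)3(PPh3)]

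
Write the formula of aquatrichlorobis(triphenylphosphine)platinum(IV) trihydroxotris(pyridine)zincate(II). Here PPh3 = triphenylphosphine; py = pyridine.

[PtCl3(H2O)(PPh3)2][Zn(OH)3(py)3]

Cation [Pt…]: ligand charges -3, Pt(IV) ⇒ ion charge 1+.
Anion [Zn…]: ligand charges -3, Zn(II) ⇒ ion charge 1−.
One 1+ cation balances one 1− anion.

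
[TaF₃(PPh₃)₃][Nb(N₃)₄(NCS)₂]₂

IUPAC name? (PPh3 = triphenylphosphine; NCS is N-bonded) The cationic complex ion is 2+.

trifluorotris(triphenylphosphine)tantalum(V) tetraazidodiisothiocyanatoniobate(V)

The complex cation is given as 2+; its ligand charges sum to -3, so Ta = +5.
With 2 anions per cation, each anion must be 2/2 = 1−.
Anion: ligand charges sum to -6; for the ion to be 1−, Nb = +5.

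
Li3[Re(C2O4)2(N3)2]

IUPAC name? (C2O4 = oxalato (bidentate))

The 3 lithium counter-ions carry a total charge of +3, so each complex ion is 3−.
Ligand charges: 2×oxalato (-2 each), 2×azido (-1 each); total -6. So Re + (-6) = 3−, giving Re = +3.
Ligands are named alphabetically: azido before oxalato.
The complex ion is anionic, so rhenium takes the -ate form rhenate(III).

lithium diazidodioxalatorhenate(III)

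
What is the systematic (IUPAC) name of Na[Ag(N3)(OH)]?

The 1 sodium counter-ion carries a total charge of +1, so each complex ion is 1−.
Ligand charges: 1×azido (-1 each), 1×hydroxo (-1 each); total -2. So Ag + (-2) = 1−, giving Ag = +1.
The complex ion is anionic, so silver takes the -ate form argentate(I).

sodium azidohydroxoargentate(I)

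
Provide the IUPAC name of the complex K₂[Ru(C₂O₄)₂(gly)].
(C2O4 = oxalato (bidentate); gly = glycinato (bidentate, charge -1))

The 2 potassium counter-ions carry a total charge of +2, so each complex ion is 2−.
Ligand charges: 2×oxalato (-2 each), 1×glycinato (-1 each); total -5. So Ru + (-5) = 2−, giving Ru = +3.
The complex ion is anionic, so ruthenium takes the -ate form ruthenate(III).

potassium (glycinato)dioxalatoruthenate(III)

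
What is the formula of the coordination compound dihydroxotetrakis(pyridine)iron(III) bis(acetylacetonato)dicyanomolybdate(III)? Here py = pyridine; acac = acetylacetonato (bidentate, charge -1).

Cation [Fe…]: ligand charges -2, Fe(III) ⇒ ion charge 1+.
Anion [Mo…]: ligand charges -4, Mo(III) ⇒ ion charge 1−.
One 1+ cation balances one 1− anion.

[Fe(OH)2(py)4][Mo(acac)2(CN)2]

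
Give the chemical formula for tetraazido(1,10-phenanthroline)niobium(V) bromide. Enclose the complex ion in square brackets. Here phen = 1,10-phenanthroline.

[Nb(N3)4(phen)]Br

Ligands: 1 1,10-phenanthroline (phen, neutral), 4 azido (N3, -1). Ligand charge sum = -4.
With Nb in oxidation state +5, the complex ion is [Nb...]^1+.
Charge balance with bromide (-1) requires 1 complex ion per 1 bromide.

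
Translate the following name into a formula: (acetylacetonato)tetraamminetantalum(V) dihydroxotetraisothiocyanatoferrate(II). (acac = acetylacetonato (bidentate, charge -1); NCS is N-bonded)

Cation [Ta…]: ligand charges -1, Ta(V) ⇒ ion charge 4+.
Anion [Fe…]: ligand charges -6, Fe(II) ⇒ ion charge 4−.
One 4+ cation balances one 4− anion.

[Ta(acac)(NH3)4][Fe(NCS)4(OH)2]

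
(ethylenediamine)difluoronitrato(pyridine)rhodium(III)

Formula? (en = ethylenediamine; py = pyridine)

[Rh(en)F2(NO3)(py)]

Ligands: 2 fluoro (F, -1), 1 ethylenediamine (en, neutral), 1 pyridine (py, neutral), 1 nitrato (NO3, -1). Ligand charge sum = -3.
With Rh in oxidation state +3, the complex ion is [Rh...].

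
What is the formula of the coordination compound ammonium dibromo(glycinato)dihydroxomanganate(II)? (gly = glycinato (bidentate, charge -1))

Ligands: 2 bromo (Br, -1), 2 hydroxo (OH, -1), 1 glycinato (gly, -1). Ligand charge sum = -5.
Charge balance with ammonium (+1) requires 1 complex ion per 3 ammonium.

(NH4)3[MnBr2(gly)(OH)2]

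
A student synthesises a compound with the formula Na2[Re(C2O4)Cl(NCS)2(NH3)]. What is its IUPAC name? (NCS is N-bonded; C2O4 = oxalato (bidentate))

sodium amminechlorodiisothiocyanatooxalatorhenate(III)

The 2 sodium counter-ions carry a total charge of +2, so each complex ion is 2−.
Ligand charges: 2×isothiocyanato (-1 each), 1×ammine (neutral), 1×oxalato (-2 each), 1×chloro (-1 each); total -5. So Re + (-5) = 2−, giving Re = +3.
The complex ion is anionic, so rhenium takes the -ate form rhenate(III).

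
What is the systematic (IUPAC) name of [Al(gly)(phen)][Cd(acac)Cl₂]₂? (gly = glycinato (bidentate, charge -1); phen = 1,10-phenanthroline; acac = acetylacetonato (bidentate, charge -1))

Aluminium is always +3 in its complexes; the cation's ligand charges sum to -1, so the complex cation is 2+.
With 2 anions per cation, each anion must be 2/2 = 1−.
Anion: ligand charges sum to -3; for the ion to be 1−, Cd = +2.

(glycinato)(1,10-phenanthroline)aluminium(III) (acetylacetonato)dichlorocadmate(II)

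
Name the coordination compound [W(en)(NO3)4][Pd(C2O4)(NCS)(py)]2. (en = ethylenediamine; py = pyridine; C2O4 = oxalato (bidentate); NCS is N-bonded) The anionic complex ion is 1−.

(ethylenediamine)tetranitratotungsten(VI) isothiocyanatooxalato(pyridine)palladate(II)

The complex anion is given as 1−; its ligand charges sum to -3, so Pd = +2.
With 2 anions per cation, the cation must be 2×1 = 2+.
Cation: ligand charges sum to -4; for the ion to be 2+, W = +6.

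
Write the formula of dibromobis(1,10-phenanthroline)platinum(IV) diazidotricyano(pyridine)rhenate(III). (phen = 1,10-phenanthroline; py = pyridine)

[PtBr2(phen)2][Re(CN)3(N3)2(py)]

Cation [Pt…]: ligand charges -2, Pt(IV) ⇒ ion charge 2+.
Anion [Re…]: ligand charges -5, Re(III) ⇒ ion charge 2−.
One 2+ cation balances one 2− anion.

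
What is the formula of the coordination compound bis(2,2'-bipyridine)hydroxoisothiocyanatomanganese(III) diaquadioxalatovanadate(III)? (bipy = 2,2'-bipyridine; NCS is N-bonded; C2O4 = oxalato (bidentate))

[Mn(bipy)2(NCS)(OH)][V(C2O4)2(H2O)2]

Cation [Mn…]: ligand charges -2, Mn(III) ⇒ ion charge 1+.
Anion [V…]: ligand charges -4, V(III) ⇒ ion charge 1−.
One 1+ cation balances one 1− anion.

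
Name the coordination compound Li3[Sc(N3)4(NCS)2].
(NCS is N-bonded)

lithium tetraazidodiisothiocyanatoscandate(III)

The 3 lithium counter-ions carry a total charge of +3, so each complex ion is 3−.
Ligand charges: 2×isothiocyanato (-1 each), 4×azido (-1 each); total -6. So Sc + (-6) = 3−, giving Sc = +3.
The complex ion is anionic, so scandium takes the -ate form scandate(III).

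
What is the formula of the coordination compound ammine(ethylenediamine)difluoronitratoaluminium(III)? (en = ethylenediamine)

Ligands: 1 ammine (NH3, neutral), 2 fluoro (F, -1), 1 ethylenediamine (en, neutral), 1 nitrato (NO3, -1). Ligand charge sum = -3.
With Al in oxidation state +3, the complex ion is [Al...].

[Al(en)F2(NH3)(NO3)]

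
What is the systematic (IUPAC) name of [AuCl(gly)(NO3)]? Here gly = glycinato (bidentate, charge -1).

There is no counter-ion, so the complex is neutral overall.
Ligand charges: 1×nitrato (-1 each), 1×chloro (-1 each), 1×glycinato (-1 each); total -3. So Au + (-3) = 0, giving Au = +3.
Ligands are named alphabetically: chloro before glycinato before nitrato.

chloro(glycinato)nitratogold(III)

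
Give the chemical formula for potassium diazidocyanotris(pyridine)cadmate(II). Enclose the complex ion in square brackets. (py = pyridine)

K[Cd(CN)(N3)2(py)3]

Ligands: 3 pyridine (py, neutral), 2 azido (N3, -1), 1 cyano (CN, -1). Ligand charge sum = -3.
Charge balance with potassium (+1) requires 1 complex ion per 1 potassium.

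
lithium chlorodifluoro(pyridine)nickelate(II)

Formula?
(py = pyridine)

Li[NiClF2(py)]

Ligands: 1 chloro (Cl, -1), 1 pyridine (py, neutral), 2 fluoro (F, -1). Ligand charge sum = -3.
With Ni in oxidation state +2, the complex ion is [Ni...]^1−.
Charge balance with lithium (+1) requires 1 complex ion per 1 lithium.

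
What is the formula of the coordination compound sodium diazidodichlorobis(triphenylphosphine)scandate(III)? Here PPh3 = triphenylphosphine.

Ligands: 2 azido (N3, -1), 2 triphenylphosphine (PPh3, neutral), 2 chloro (Cl, -1). Ligand charge sum = -4.
With Sc in oxidation state +3, the complex ion is [Sc...]^1−.
Charge balance with sodium (+1) requires 1 complex ion per 1 sodium.

Na[ScCl2(N3)2(PPh3)2]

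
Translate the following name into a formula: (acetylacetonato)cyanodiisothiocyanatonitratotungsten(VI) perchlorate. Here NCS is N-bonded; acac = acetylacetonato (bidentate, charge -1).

Ligands: 2 isothiocyanato (NCS, -1), 1 nitrato (NO3, -1), 1 acetylacetonato (acac, -1), 1 cyano (CN, -1). Ligand charge sum = -5.
With W in oxidation state +6, the complex ion is [W...]^1+.
Charge balance with perchlorate (-1) requires 1 complex ion per 1 perchlorate.

[W(acac)(CN)(NCS)2(NO3)]ClO4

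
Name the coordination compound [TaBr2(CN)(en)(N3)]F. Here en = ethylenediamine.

The 1 fluoride counter-ion carries a total charge of -1, so each complex ion is 1+.
Ligand charges: 1×ethylenediamine (neutral), 2×bromo (-1 each), 1×azido (-1 each), 1×cyano (-1 each); total -4. So Ta + (-4) = 1+, giving Ta = +5.
Ligands are named alphabetically: azido before bromo before cyano before ethylenediamine.

azidodibromocyano(ethylenediamine)tantalum(V) fluoride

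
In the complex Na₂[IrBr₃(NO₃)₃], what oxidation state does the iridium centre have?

2 sodium outside the brackets (+1 each) → the complex ion is 2−.
Ligand charges: 3×Br = -3; 3×NO3 = -3; sum -6.
Ir + (-6) = 2− ⇒ Ir is +4.

+4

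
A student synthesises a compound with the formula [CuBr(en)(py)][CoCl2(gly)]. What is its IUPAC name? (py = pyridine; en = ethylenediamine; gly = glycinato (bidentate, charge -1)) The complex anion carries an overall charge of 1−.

The complex anion is given as 1−; its ligand charges sum to -3, so Co = +2.
A 1:1 salt means the cation carries the equal and opposite charge, 1+.
Cation: ligand charges sum to -1; for the ion to be 1+, Cu = +2.

bromo(ethylenediamine)(pyridine)copper(II) dichloro(glycinato)cobaltate(II)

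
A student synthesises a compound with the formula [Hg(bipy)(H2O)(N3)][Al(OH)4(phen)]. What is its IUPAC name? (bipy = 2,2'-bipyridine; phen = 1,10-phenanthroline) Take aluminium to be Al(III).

aquaazido(2,2'-bipyridine)mercury(II) tetrahydroxo(1,10-phenanthroline)aluminate(III)

Both ions are complex: the cation is named first with the plain metal name, the anion second with the -ate form; each ion's ligands are alphabetised independently.
Al is given as +3; the anion's ligand charges sum to -4, so the complex anion is 1−.
A 1:1 salt means the cation carries the equal and opposite charge, 1+.
Cation: ligand charges sum to -1; for the ion to be 1+, Hg = +2.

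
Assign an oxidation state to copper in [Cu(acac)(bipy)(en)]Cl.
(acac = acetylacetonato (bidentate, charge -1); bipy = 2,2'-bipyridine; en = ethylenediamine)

1 chloride outside the brackets (-1 each) → the complex ion is 1+.
Ligand charges: 1×acac = -1; 1×bipy neutral; 1×en neutral; sum -1.
Cu + (-1) = 1+ ⇒ Cu is +2.

+2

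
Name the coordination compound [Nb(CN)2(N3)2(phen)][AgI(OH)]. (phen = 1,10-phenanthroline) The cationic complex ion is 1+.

Both ions are complex: the cation is named first with the plain metal name, the anion second with the -ate form; each ion's ligands are alphabetised independently.
The complex cation is given as 1+; its ligand charges sum to -4, so Nb = +5.
A 1:1 salt means the anion carries the equal and opposite charge, 1−.
Anion: ligand charges sum to -2; for the ion to be 1−, Ag = +1.

diazidodicyano(1,10-phenanthroline)niobium(V) hydroxoiodoargentate(I)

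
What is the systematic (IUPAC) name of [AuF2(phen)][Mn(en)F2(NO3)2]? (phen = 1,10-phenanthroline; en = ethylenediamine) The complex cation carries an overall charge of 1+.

The complex cation is given as 1+; its ligand charges sum to -2, so Au = +3.
A 1:1 salt means the anion carries the equal and opposite charge, 1−.
Anion: ligand charges sum to -4; for the ion to be 1−, Mn = +3.

difluoro(1,10-phenanthroline)gold(III) (ethylenediamine)difluorodinitratomanganate(III)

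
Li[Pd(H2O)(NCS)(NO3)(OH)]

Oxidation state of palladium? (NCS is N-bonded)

1 lithium outside the brackets (+1 each) → the complex ion is 1−.
Ligand charges: 1×NCS = -1; 1×OH = -1; 1×H2O neutral; 1×NO3 = -1; sum -3.
Pd + (-3) = 1− ⇒ Pd is +2.

+2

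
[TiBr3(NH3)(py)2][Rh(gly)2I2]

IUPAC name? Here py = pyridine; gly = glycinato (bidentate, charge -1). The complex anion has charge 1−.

amminetribromobis(pyridine)titanium(IV) bis(glycinato)diiodorhodate(III)

Both ions are complex: the cation is named first with the plain metal name, the anion second with the -ate form; each ion's ligands are alphabetised independently.
The complex anion is given as 1−; its ligand charges sum to -4, so Rh = +3.
A 1:1 salt means the cation carries the equal and opposite charge, 1+.
Cation: ligand charges sum to -3; for the ion to be 1+, Ti = +4.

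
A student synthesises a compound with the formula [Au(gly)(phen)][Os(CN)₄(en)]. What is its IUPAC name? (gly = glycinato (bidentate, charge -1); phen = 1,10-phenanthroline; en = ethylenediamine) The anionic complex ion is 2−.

The complex anion is given as 2−; its ligand charges sum to -4, so Os = +2.
A 1:1 salt means the cation carries the equal and opposite charge, 2+.
Cation: ligand charges sum to -1; for the ion to be 2+, Au = +3.

(glycinato)(1,10-phenanthroline)gold(III) tetracyano(ethylenediamine)osmate(II)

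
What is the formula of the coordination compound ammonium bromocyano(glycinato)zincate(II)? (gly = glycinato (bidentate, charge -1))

NH4[ZnBr(CN)(gly)]

Ligands: 1 glycinato (gly, -1), 1 cyano (CN, -1), 1 bromo (Br, -1). Ligand charge sum = -3.
Charge balance with ammonium (+1) requires 1 complex ion per 1 ammonium.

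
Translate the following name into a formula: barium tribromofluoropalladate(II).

Ba[PdBr3F]

Ligands: 3 bromo (Br, -1), 1 fluoro (F, -1). Ligand charge sum = -4.
With Pd in oxidation state +2, the complex ion is [Pd...]^2−.
Charge balance with barium (+2) requires 1 complex ion per 1 barium.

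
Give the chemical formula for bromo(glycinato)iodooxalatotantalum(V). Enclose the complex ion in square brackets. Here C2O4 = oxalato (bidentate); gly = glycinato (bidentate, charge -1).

Ligands: 1 oxalato (C2O4, -2), 1 iodo (I, -1), 1 bromo (Br, -1), 1 glycinato (gly, -1). Ligand charge sum = -5.
With Ta in oxidation state +5, the complex ion is [Ta...].

[TaBr(C2O4)(gly)I]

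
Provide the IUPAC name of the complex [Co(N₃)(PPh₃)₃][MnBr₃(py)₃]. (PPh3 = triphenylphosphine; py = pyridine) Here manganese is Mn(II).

Both ions are complex: the cation is named first with the plain metal name, the anion second with the -ate form; each ion's ligands are alphabetised independently.
Mn is given as +2; the anion's ligand charges sum to -3, so the complex anion is 1−.
A 1:1 salt means the cation carries the equal and opposite charge, 1+.
Cation: ligand charges sum to -1; for the ion to be 1+, Co = +2.

azidotris(triphenylphosphine)cobalt(II) tribromotris(pyridine)manganate(II)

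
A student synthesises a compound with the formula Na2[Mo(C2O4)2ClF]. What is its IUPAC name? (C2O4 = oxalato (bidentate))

The 2 sodium counter-ions carry a total charge of +2, so each complex ion is 2−.
Ligand charges: 2×oxalato (-2 each), 1×fluoro (-1 each), 1×chloro (-1 each); total -6. So Mo + (-6) = 2−, giving Mo = +4.
The complex ion is anionic, so molybdenum takes the -ate form molybdate(IV).

sodium chlorofluorodioxalatomolybdate(IV)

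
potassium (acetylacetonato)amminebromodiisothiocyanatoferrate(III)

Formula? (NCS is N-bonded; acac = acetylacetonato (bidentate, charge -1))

Ligands: 2 isothiocyanato (NCS, -1), 1 acetylacetonato (acac, -1), 1 ammine (NH3, neutral), 1 bromo (Br, -1). Ligand charge sum = -4.
Charge balance with potassium (+1) requires 1 complex ion per 1 potassium.

K[Fe(acac)Br(NCS)2(NH3)]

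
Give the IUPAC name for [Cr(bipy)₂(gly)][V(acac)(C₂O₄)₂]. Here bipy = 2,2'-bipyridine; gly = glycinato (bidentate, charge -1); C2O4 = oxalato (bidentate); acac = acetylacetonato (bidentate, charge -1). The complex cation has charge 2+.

The complex cation is given as 2+; its ligand charges sum to -1, so Cr = +3.
A 1:1 salt means the anion carries the equal and opposite charge, 2−.
Anion: ligand charges sum to -5; for the ion to be 2−, V = +3.

bis(2,2'-bipyridine)(glycinato)chromium(III) (acetylacetonato)dioxalatovanadate(III)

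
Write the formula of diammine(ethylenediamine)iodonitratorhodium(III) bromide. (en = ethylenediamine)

Ligands: 2 ammine (NH3, neutral), 1 nitrato (NO3, -1), 1 ethylenediamine (en, neutral), 1 iodo (I, -1). Ligand charge sum = -2.
With Rh in oxidation state +3, the complex ion is [Rh...]^1+.
Charge balance with bromide (-1) requires 1 complex ion per 1 bromide.

[Rh(en)I(NH3)2(NO3)]Br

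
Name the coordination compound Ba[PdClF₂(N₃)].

The 1 barium counter-ion carries a total charge of +2, so each complex ion is 2−.
Ligand charges: 1×azido (-1 each), 1×chloro (-1 each), 2×fluoro (-1 each); total -4. So Pd + (-4) = 2−, giving Pd = +2.
Ligands are named alphabetically: azido before chloro before fluoro.
The complex ion is anionic, so palladium takes the -ate form palladate(II).

barium azidochlorodifluoropalladate(II)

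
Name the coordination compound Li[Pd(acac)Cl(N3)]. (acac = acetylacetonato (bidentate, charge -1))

The 1 lithium counter-ion carries a total charge of +1, so each complex ion is 1−.
Ligand charges: 1×azido (-1 each), 1×chloro (-1 each), 1×acetylacetonato (-1 each); total -3. So Pd + (-3) = 1−, giving Pd = +2.
Ligands are named alphabetically: acetylacetonato before azido before chloro.
The complex ion is anionic, so palladium takes the -ate form palladate(II).

lithium (acetylacetonato)azidochloropalladate(II)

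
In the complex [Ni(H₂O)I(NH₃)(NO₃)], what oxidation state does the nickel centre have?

+2

No counter-ion: the bracketed complex is neutral.
Ligand charges: 1×NO3 = -1; 1×H2O neutral; 1×NH3 neutral; 1×I = -1; sum -2.
Ni + (-2) = 0 ⇒ Ni is +2.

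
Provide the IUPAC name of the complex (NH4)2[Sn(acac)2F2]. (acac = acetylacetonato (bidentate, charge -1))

ammonium bis(acetylacetonato)difluorostannate(II)

The 2 ammonium counter-ions carry a total charge of +2, so each complex ion is 2−.
Ligand charges: 2×fluoro (-1 each), 2×acetylacetonato (-1 each); total -4. So Sn + (-4) = 2−, giving Sn = +2.
Ligands are named alphabetically: acetylacetonato before fluoro.
The complex ion is anionic, so tin takes the -ate form stannate(II).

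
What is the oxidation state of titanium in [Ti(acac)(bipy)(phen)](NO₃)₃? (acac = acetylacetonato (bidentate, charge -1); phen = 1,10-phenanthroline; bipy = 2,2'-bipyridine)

3 nitrate outside the brackets (-1 each) → the complex ion is 3+.
Ligand charges: 1×acac = -1; 1×phen neutral; 1×bipy neutral; sum -1.
Ti + (-1) = 3+ ⇒ Ti is +4.

+4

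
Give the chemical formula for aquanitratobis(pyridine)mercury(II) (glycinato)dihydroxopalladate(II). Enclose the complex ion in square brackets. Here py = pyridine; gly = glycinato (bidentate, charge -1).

[Hg(H2O)(NO3)(py)2][Pd(gly)(OH)2]

Cation [Hg…]: ligand charges -1, Hg(II) ⇒ ion charge 1+.
Anion [Pd…]: ligand charges -3, Pd(II) ⇒ ion charge 1−.
One 1+ cation balances one 1− anion.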